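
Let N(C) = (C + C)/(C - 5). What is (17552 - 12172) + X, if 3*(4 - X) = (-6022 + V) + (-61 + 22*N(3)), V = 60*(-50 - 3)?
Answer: 25481/3 ≈ 8493.7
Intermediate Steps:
N(C) = 2*C/(-5 + C) (N(C) = (2*C)/(-5 + C) = 2*C/(-5 + C))
V = -3180 (V = 60*(-53) = -3180)
X = 9341/3 (X = 4 - ((-6022 - 3180) + (-61 + 22*(2*3/(-5 + 3))))/3 = 4 - (-9202 + (-61 + 22*(2*3/(-2))))/3 = 4 - (-9202 + (-61 + 22*(2*3*(-½))))/3 = 4 - (-9202 + (-61 + 22*(-3)))/3 = 4 - (-9202 + (-61 - 66))/3 = 4 - (-9202 - 127)/3 = 4 - ⅓*(-9329) = 4 + 9329/3 = 9341/3 ≈ 3113.7)
(17552 - 12172) + X = (17552 - 12172) + 9341/3 = 5380 + 9341/3 = 25481/3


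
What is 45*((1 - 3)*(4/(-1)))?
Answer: 360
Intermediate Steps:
45*((1 - 3)*(4/(-1))) = 45*(-8*(-1)) = 45*(-2*(-4)) = 45*8 = 360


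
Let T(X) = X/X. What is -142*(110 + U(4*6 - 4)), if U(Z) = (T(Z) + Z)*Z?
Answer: -75260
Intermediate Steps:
T(X) = 1
U(Z) = Z*(1 + Z) (U(Z) = (1 + Z)*Z = Z*(1 + Z))
-142*(110 + U(4*6 - 4)) = -142*(110 + (4*6 - 4)*(1 + (4*6 - 4))) = -142*(110 + (24 - 4)*(1 + (24 - 4))) = -142*(110 + 20*(1 + 20)) = -142*(110 + 20*21) = -142*(110 + 420) = -142*530 = -75260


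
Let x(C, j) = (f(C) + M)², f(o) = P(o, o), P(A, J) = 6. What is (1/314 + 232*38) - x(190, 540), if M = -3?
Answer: 2765399/314 ≈ 8807.0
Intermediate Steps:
f(o) = 6
x(C, j) = 9 (x(C, j) = (6 - 3)² = 3² = 9)
(1/314 + 232*38) - x(190, 540) = (1/314 + 232*38) - 1*9 = (1/314 + 8816) - 9 = 2768225/314 - 9 = 2765399/314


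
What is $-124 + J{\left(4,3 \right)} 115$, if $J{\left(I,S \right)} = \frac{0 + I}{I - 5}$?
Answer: $-584$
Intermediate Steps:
$J{\left(I,S \right)} = \frac{I}{-5 + I}$
$-124 + J{\left(4,3 \right)} 115 = -124 + \frac{4}{-5 + 4} \cdot 115 = -124 + \frac{4}{-1} \cdot 115 = -124 + 4 \left(-1\right) 115 = -124 - 460 = -584$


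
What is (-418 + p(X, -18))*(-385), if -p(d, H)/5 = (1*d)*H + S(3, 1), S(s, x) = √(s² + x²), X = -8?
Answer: 438130 + 1925*√10 ≈ 4.4422e+5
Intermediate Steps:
p(d, H) = -5*√10 - 5*H*d (p(d, H) = -5*((1*d)*H + √(3² + 1²)) = -5*(d*H + √(9 + 1)) = -5*(H*d + √10) = -5*(√10 + H*d) = -5*√10 - 5*H*d)
(-418 + p(X, -18))*(-385) = (-418 + (-5*√10 - 5*(-18)*(-8)))*(-385) = (-418 + (-5*√10 - 720))*(-385) = (-418 + (-720 - 5*√10))*(-385) = (-1138 - 5*√10)*(-385) = 438130 + 1925*√10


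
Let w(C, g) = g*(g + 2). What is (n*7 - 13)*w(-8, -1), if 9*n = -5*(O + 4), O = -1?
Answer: 74/3 ≈ 24.667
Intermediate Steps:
n = -5/3 (n = (-5*(-1 + 4))/9 = (-5*3)/9 = (⅑)*(-15) = -5/3 ≈ -1.6667)
w(C, g) = g*(2 + g)
(n*7 - 13)*w(-8, -1) = (-5/3*7 - 13)*(-(2 - 1)) = (-35/3 - 13)*(-1*1) = -74/3*(-1) = 74/3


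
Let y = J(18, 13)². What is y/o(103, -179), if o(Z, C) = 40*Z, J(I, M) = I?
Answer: 81/1030 ≈ 0.078641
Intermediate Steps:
y = 324 (y = 18² = 324)
y/o(103, -179) = 324/((40*103)) = 324/4120 = 324*(1/4120) = 81/1030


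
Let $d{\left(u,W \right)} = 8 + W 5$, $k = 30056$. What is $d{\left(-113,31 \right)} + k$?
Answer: $30219$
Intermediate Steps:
$d{\left(u,W \right)} = 8 + 5 W$
$d{\left(-113,31 \right)} + k = \left(8 + 5 \cdot 31\right) + 30056 = \left(8 + 155\right) + 30056 = 163 + 30056 = 30219$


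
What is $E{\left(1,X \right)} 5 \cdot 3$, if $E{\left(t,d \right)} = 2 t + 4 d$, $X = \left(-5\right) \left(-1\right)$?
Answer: $330$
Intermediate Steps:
$X = 5$
$E{\left(1,X \right)} 5 \cdot 3 = \left(2 \cdot 1 + 4 \cdot 5\right) 5 \cdot 3 = \left(2 + 20\right) 5 \cdot 3 = 22 \cdot 5 \cdot 3 = 110 \cdot 3 = 330$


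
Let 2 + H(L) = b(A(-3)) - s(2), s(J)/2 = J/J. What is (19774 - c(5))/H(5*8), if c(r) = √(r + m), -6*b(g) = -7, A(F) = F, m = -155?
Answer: -118644/17 + 30*I*√6/17 ≈ -6979.1 + 4.3226*I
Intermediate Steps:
b(g) = 7/6 (b(g) = -⅙*(-7) = 7/6)
s(J) = 2 (s(J) = 2*(J/J) = 2*1 = 2)
H(L) = -17/6 (H(L) = -2 + (7/6 - 1*2) = -2 + (7/6 - 2) = -2 - ⅚ = -17/6)
c(r) = √(-155 + r) (c(r) = √(r - 155) = √(-155 + r))
(19774 - c(5))/H(5*8) = (19774 - √(-155 + 5))/(-17/6) = (19774 - √(-150))*(-6/17) = (19774 - 5*I*√6)*(-6/17) = -118644/17 + 30*I*√6/17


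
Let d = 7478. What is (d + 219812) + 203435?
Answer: 430725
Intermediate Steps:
(d + 219812) + 203435 = (7478 + 219812) + 203435 = 227290 + 203435 = 430725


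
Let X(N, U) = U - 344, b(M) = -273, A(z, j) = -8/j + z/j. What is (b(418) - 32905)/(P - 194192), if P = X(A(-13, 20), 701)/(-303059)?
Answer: 591464206/3461860805 ≈ 0.17085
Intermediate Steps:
X(N, U) = -344 + U
P = -21/17827 (P = (-344 + 701)/(-303059) = 357*(-1/303059) = -21/17827 ≈ -0.0011780)
(b(418) - 32905)/(P - 194192) = (-273 - 32905)/(-21/17827 - 194192) = -33178/(-3461860805/17827) = -33178*(-17827/3461860805) = 591464206/3461860805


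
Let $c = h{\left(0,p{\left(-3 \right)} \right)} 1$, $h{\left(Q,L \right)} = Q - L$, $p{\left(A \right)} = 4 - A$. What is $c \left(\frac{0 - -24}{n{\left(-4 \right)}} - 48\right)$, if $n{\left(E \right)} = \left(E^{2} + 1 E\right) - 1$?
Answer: $\frac{3528}{11} \approx 320.73$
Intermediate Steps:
$n{\left(E \right)} = -1 + E + E^{2}$ ($n{\left(E \right)} = \left(E^{2} + E\right) - 1 = \left(E + E^{2}\right) - 1 = -1 + E + E^{2}$)
$c = -7$ ($c = \left(0 - \left(4 - -3\right)\right) 1 = \left(0 - \left(4 + 3\right)\right) 1 = \left(0 - 7\right) 1 = \left(-7\right) 1 = -7$)
$c \left(\frac{0 - -24}{n{\left(-4 \right)}} - 48\right) = - 7 \left(\frac{0 - -24}{-1 - 4 + \left(-4\right)^{2}} - 48\right) = - 7 \left(\frac{0 + 24}{-1 - 4 + 16} - 48\right) = - 7 \left(\frac{24}{11} - 48\right) = \left(-7\right) \left(- \frac{504}{11}\right) = \frac{3528}{11}$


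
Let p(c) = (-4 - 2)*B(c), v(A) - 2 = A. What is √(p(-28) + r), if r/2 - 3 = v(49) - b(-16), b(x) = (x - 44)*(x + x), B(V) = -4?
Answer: 6*I*√103 ≈ 60.893*I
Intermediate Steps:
b(x) = 2*x*(-44 + x) (b(x) = (-44 + x)*(2*x) = 2*x*(-44 + x))
v(A) = 2 + A
p(c) = 24 (p(c) = (-4 - 2)*(-4) = -6*(-4) = 24)
r = -3732 (r = 6 + 2*((2 + 49) - 2*(-16)*(-44 - 16)) = 6 + 2*(51 - 2*(-16)*(-60)) = 6 + 2*(51 - 1*1920) = 6 + 2*(51 - 1920) = 6 + 2*(-1869) = 6 - 3738 = -3732)
√(p(-28) + r) = √(24 - 3732) = √(-3708) = 6*I*√103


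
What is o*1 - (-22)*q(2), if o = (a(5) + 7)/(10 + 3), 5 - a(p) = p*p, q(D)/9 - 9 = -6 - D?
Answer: 197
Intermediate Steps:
q(D) = 27 - 9*D (q(D) = 81 + 9*(-6 - D) = 81 + (-54 - 9*D) = 27 - 9*D)
a(p) = 5 - p² (a(p) = 5 - p*p = 5 - p²)
o = -1 (o = ((5 - 1*5²) + 7)/(10 + 3) = ((5 - 1*25) + 7)/13 = ((5 - 25) + 7)*(1/13) = (-20 + 7)*(1/13) = -13*1/13 = -1)
o*1 - (-22)*q(2) = -1*1 - (-22)*(27 - 9*2) = -1 - (-22)*(27 - 18) = -1 - (-22)*9 = -1 - 22*(-9) = -1 + 198 = 197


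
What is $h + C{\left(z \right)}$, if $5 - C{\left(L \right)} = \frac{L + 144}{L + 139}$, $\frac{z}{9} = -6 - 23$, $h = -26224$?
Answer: $- \frac{3198835}{122} \approx -26220.0$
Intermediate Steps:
$z = -261$ ($z = 9 \left(-6 - 23\right) = 9 \left(-29\right) = -261$)
$C{\left(L \right)} = 5 - \frac{144 + L}{139 + L}$ ($C{\left(L \right)} = 5 - \frac{L + 144}{L + 139} = 5 - \frac{144 + L}{139 + L}$)
$h + C{\left(z \right)} = -26224 + \frac{551 + 4 \left(-261\right)}{139 - 261} = -26224 + \frac{551 - 1044}{-122} = -26224 - - \frac{493}{122} = -26224 + \frac{493}{122} = - \frac{3198835}{122}$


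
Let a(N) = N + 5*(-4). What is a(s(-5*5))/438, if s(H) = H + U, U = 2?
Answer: -43/438 ≈ -0.098173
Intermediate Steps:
s(H) = 2 + H (s(H) = H + 2 = 2 + H)
a(N) = -20 + N (a(N) = N - 20 = -20 + N)
a(s(-5*5))/438 = (-20 + (2 - 5*5))/438 = (-20 + (2 - 25))*(1/438) = (-20 - 23)*(1/438) = -43*1/438 = -43/438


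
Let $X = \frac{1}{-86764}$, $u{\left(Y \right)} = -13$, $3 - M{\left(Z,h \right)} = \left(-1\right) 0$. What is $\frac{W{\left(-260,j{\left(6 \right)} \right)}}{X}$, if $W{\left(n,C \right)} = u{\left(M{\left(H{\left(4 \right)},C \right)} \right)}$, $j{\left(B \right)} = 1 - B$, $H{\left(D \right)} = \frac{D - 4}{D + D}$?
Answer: $1127932$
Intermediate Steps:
$H{\left(D \right)} = \frac{-4 + D}{2 D}$
$M{\left(Z,h \right)} = 3$ ($M{\left(Z,h \right)} = 3 - \left(-1\right) 0 = 3 - 0 = 3 + 0 = 3$)
$X = - \frac{1}{86764} \approx -1.1526 \cdot 10^{-5}$
$W{\left(n,C \right)} = -13$
$\frac{W{\left(-260,j{\left(6 \right)} \right)}}{X} = - \frac{13}{- \frac{1}{86764}} = \left(-13\right) \left(-86764\right) = 1127932$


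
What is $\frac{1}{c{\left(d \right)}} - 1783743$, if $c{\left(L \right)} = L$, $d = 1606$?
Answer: $- \frac{2864691257}{1606} \approx -1.7837 \cdot 10^{6}$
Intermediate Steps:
$\frac{1}{c{\left(d \right)}} - 1783743 = \frac{1}{1606} - 1783743 = - \frac{2864691257}{1606}$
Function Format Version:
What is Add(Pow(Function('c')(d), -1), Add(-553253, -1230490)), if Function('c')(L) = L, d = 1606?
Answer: Rational(-2864691257, 1606) ≈ -1.7837e+6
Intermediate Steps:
Add(Pow(Function('c')(d), -1), Add(-553253, -1230490)) = Add(Pow(1606, -1), Add(-553253, -1230490)) = Add(Rational(1, 1606), -1783743) = Rational(-2864691257, 1606)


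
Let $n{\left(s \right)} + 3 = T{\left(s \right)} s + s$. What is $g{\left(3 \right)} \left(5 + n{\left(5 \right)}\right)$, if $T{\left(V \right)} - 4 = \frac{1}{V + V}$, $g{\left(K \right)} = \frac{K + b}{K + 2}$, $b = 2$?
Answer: $\frac{55}{2} \approx 27.5$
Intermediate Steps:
$g{\left(K \right)} = 1$ ($g{\left(K \right)} = \frac{K + 2}{K + 2} = \frac{2 + K}{2 + K} = 1$)
$T{\left(V \right)} = 4 + \frac{1}{2 V}$ ($T{\left(V \right)} = 4 + \frac{1}{V + V} = 4 + \frac{1}{2 V}$)
$n{\left(s \right)} = -3 + s + s \left(4 + \frac{1}{2 s}\right)$ ($n{\left(s \right)} = -3 + \left(\left(4 + \frac{1}{2 s}\right) s + s\right) = -3 + \left(s \left(4 + \frac{1}{2 s}\right) + s\right) = -3 + \left(s + s \left(4 + \frac{1}{2 s}\right)\right) = -3 + s + s \left(4 + \frac{1}{2 s}\right)$)
$g{\left(3 \right)} \left(5 + n{\left(5 \right)}\right) = 1 \left(5 + \left(- \frac{5}{2} + 5 \cdot 5\right)\right) = 1 \left(5 + \left(- \frac{5}{2} + 25\right)\right) = 1 \left(5 + \frac{45}{2}\right) = 1 \cdot \frac{55}{2} = \frac{55}{2}$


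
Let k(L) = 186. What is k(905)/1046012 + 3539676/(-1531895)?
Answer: -1851129319821/801190276370 ≈ -2.3105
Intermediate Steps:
k(905)/1046012 + 3539676/(-1531895) = 186/1046012 + 3539676/(-1531895) = 186*(1/1046012) + 3539676*(-1/1531895) = 93/523006 - 3539676/1531895 = -1851129319821/801190276370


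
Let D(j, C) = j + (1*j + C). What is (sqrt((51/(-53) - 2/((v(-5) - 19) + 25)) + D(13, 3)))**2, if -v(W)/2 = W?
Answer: 11835/424 ≈ 27.913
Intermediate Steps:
v(W) = -2*W
D(j, C) = C + 2*j (D(j, C) = j + (j + C) = j + (C + j) = C + 2*j)
(sqrt((51/(-53) - 2/((v(-5) - 19) + 25)) + D(13, 3)))**2 = (sqrt((51/(-53) - 2/((-2*(-5) - 19) + 25)) + (3 + 2*13)))**2 = (sqrt((51*(-1/53) - 2/((10 - 19) + 25)) + (3 + 26)))**2 = (sqrt((-51/53 - 2/(-9 + 25)) + 29))**2 = (sqrt((-51/53 - 2/16) + 29))**2 = (sqrt((-51/53 - 2*1/16) + 29))**2 = (sqrt((-51/53 - 1/8) + 29))**2 = (sqrt(-461/424 + 29))**2 = (sqrt(11835/424))**2 = (3*sqrt(139390)/212)**2 = 11835/424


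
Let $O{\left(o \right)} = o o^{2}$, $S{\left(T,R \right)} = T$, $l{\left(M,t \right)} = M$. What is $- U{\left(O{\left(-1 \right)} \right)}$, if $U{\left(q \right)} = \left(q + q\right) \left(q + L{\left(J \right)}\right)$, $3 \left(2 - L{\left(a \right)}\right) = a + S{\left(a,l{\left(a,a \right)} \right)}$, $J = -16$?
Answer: $\frac{70}{3} \approx 23.333$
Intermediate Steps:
$O{\left(o \right)} = o^{3}$
$L{\left(a \right)} = 2 - \frac{2 a}{3}$ ($L{\left(a \right)} = 2 - \frac{a + a}{3} = 2 - \frac{2 a}{3}$)
$U{\left(q \right)} = 2 q \left(\frac{38}{3} + q\right)$ ($U{\left(q \right)} = \left(q + q\right) \left(q + \left(2 - - \frac{32}{3}\right)\right) = 2 q \left(q + \left(2 + \frac{32}{3}\right)\right) = 2 q \left(q + \frac{38}{3}\right) = 2 q \left(\frac{38}{3} + q\right)$)
$- U{\left(O{\left(-1 \right)} \right)} = - \frac{2 \left(-1\right)^{3} \left(38 + 3 \left(-1\right)^{3}\right)}{3} = - \frac{2 \left(-1\right) \left(38 + 3 \left(-1\right)\right)}{3} = - \frac{2 \left(-1\right) \left(38 - 3\right)}{3} = - \frac{2 \left(-1\right) 35}{3} = \left(-1\right) \left(- \frac{70}{3}\right) = \frac{70}{3}$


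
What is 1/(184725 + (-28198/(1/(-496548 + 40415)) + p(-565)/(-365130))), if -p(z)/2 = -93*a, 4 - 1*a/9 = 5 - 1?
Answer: 1/12862223059 ≈ 7.7747e-11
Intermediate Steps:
a = 0 (a = 36 - 9*(5 - 1) = 36 - 9*4 = 36 - 36 = 0)
p(z) = 0 (p(z) = -(-186)*0 = -2*0 = 0)
1/(184725 + (-28198/(1/(-496548 + 40415)) + p(-565)/(-365130))) = 1/(184725 + (-28198/(1/(-496548 + 40415)) + 0/(-365130))) = 1/(184725 + (-28198/(1/(-456133)) + 0*(-1/365130))) = 1/(184725 + (-28198/(-1/456133) + 0)) = 1/(184725 + (-28198*(-456133) + 0)) = 1/(184725 + (12862038334 + 0)) = 1/(184725 + 12862038334) = 1/12862223059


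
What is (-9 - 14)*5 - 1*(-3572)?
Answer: 3457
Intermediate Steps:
(-9 - 14)*5 - 1*(-3572) = -23*5 + 3572 = -115 + 3572 = 3457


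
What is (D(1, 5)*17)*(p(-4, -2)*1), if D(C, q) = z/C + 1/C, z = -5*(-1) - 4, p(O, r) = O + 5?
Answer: 34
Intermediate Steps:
p(O, r) = 5 + O
z = 1 (z = 5 - 4 = 1)
D(C, q) = 2/C (D(C, q) = 1/C + 1/C = 2/C)
(D(1, 5)*17)*(p(-4, -2)*1) = ((2/1)*17)*((5 - 4)*1) = ((2*1)*17)*(1*1) = (2*17)*1 = 34*1 = 34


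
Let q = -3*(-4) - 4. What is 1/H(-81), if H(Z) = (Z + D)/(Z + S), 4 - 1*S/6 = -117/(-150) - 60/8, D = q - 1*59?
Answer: 139/1100 ≈ 0.12636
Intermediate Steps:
q = 8 (q = 12 - 4 = 8)
D = -51 (D = 8 - 1*59 = 8 - 59 = -51)
S = 1608/25 (S = 24 - 6*(-117/(-150) - 60/8) = 24 - 6*(-117*(-1/150) - 60*⅛) = 24 - 6*(39/50 - 15/2) = 24 - 6*(-168/25) = 24 + 1008/25 = 1608/25 ≈ 64.320)
H(Z) = (-51 + Z)/(1608/25 + Z) (H(Z) = (Z - 51)/(Z + 1608/25) = (-51 + Z)/(1608/25 + Z))
1/H(-81) = 1/(25*(-51 - 81)/(1608 + 25*(-81))) = 1/(25*(-132)/(1608 - 2025)) = 1/(25*(-132)/(-417)) = 1/(25*(-1/417)*(-132)) = 1/(1100/139) = 139/1100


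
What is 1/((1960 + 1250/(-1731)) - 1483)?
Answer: 1731/824437 ≈ 0.0020996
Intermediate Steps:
1/((1960 + 1250/(-1731)) - 1483) = 1/((1960 + 1250*(-1/1731)) - 1483) = 1/((1960 - 1250/1731) - 1483) = 1/(3391510/1731 - 1483) = 1/(824437/1731) = 1731/824437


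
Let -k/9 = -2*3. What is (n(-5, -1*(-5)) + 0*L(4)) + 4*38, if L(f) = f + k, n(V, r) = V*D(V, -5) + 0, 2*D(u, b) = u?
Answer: 329/2 ≈ 164.50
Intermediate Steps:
k = 54 (k = -(-18)*3 = -9*(-6) = 54)
D(u, b) = u/2
n(V, r) = V²/2 (n(V, r) = V*(V/2) + 0 = V²/2 + 0 = V²/2)
L(f) = 54 + f (L(f) = f + 54 = 54 + f)
(n(-5, -1*(-5)) + 0*L(4)) + 4*38 = ((½)*(-5)² + 0*(54 + 4)) + 4*38 = ((½)*25 + 0*58) + 152 = (25/2 + 0) + 152 = 25/2 + 152 = 329/2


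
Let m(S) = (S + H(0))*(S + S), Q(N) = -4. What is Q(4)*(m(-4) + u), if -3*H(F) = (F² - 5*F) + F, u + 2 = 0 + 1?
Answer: -124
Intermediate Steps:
u = -1 (u = -2 + (0 + 1) = -2 + 1 = -1)
H(F) = -F²/3 + 4*F/3 (H(F) = -((F² - 5*F) + F)/3 = -(F² - 4*F)/3 = -F²/3 + 4*F/3)
m(S) = 2*S² (m(S) = (S + (⅓)*0*(4 - 1*0))*(S + S) = (S + (⅓)*0*(4 + 0))*(2*S) = (S + (⅓)*0*4)*(2*S) = (S + 0)*(2*S) = S*(2*S) = 2*S²)
Q(4)*(m(-4) + u) = -4*(2*(-4)² - 1) = -4*(2*16 - 1) = -4*(32 - 1) = -4*31 = -124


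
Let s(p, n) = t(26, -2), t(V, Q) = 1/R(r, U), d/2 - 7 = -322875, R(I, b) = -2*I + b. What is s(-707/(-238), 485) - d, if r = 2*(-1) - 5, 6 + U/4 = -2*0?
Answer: 6457359/10 ≈ 6.4574e+5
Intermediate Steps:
U = -24 (U = -24 + 4*(-2*0) = -24 + 4*0 = -24 + 0 = -24)
r = -7 (r = -2 - 5 = -7)
R(I, b) = b - 2*I
d = -645736 (d = 14 + 2*(-322875) = 14 - 645750 = -645736)
t(V, Q) = -1/10 (t(V, Q) = 1/(-24 - 2*(-7)) = 1/(-24 + 14) = 1/(-10) = -1/10)
s(p, n) = -1/10
s(-707/(-238), 485) - d = -1/10 - 1*(-645736) = -1/10 + 645736 = 6457359/10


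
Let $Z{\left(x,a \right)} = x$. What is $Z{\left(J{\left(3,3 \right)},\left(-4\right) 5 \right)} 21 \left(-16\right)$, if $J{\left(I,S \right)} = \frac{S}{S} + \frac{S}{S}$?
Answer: $-672$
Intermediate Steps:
$J{\left(I,S \right)} = 2$ ($J{\left(I,S \right)} = 1 + 1 = 2$)
$Z{\left(J{\left(3,3 \right)},\left(-4\right) 5 \right)} 21 \left(-16\right) = 2 \cdot 21 \left(-16\right) = 42 \left(-16\right) = -672$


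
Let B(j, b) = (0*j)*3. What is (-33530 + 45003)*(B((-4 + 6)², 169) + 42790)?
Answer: 490929670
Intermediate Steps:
B(j, b) = 0 (B(j, b) = 0*3 = 0)
(-33530 + 45003)*(B((-4 + 6)², 169) + 42790) = (-33530 + 45003)*(0 + 42790) = 11473*42790 = 490929670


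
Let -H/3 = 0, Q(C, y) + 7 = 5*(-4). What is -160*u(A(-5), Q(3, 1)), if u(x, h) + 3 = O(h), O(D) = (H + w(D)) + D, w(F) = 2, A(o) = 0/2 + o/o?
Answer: 4480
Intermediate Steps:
Q(C, y) = -27 (Q(C, y) = -7 + 5*(-4) = -7 - 20 = -27)
A(o) = 1 (A(o) = 0*(½) + 1 = 0 + 1 = 1)
H = 0 (H = -3*0 = 0)
O(D) = 2 + D (O(D) = (0 + 2) + D = 2 + D)
u(x, h) = -1 + h (u(x, h) = -3 + (2 + h) = -1 + h)
-160*u(A(-5), Q(3, 1)) = -160*(-1 - 27) = -160*(-28) = 4480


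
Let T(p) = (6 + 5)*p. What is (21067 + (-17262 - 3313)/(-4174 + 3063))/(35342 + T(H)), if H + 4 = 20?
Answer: 11713006/19730249 ≈ 0.59366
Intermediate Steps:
H = 16 (H = -4 + 20 = 16)
T(p) = 11*p
(21067 + (-17262 - 3313)/(-4174 + 3063))/(35342 + T(H)) = (21067 + (-17262 - 3313)/(-4174 + 3063))/(35342 + 11*16) = (21067 - 20575/(-1111))/(35342 + 176) = (21067 - 20575*(-1/1111))/35518 = (21067 + 20575/1111)*(1/35518) = (23426012/1111)*(1/35518) = 11713006/19730249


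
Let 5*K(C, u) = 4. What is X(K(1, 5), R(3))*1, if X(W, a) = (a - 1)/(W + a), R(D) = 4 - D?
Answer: 0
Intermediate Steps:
K(C, u) = ⅘ (K(C, u) = (⅕)*4 = ⅘)
X(W, a) = (-1 + a)/(W + a)
X(K(1, 5), R(3))*1 = ((-1 + (4 - 1*3))/(⅘ + (4 - 1*3)))*1 = ((-1 + (4 - 3))/(⅘ + (4 - 3)))*1 = ((-1 + 1)/(⅘ + 1))*1 = (0/(9/5))*1 = ((5/9)*0)*1 = 0*1 = 0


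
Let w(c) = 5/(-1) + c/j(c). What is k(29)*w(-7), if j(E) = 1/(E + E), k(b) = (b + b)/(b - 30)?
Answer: -5394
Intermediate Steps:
k(b) = 2*b/(-30 + b) (k(b) = (2*b)/(-30 + b) = 2*b/(-30 + b))
j(E) = 1/(2*E)
w(c) = -5 + 2*c² (w(c) = 5/(-1) + c/((1/(2*c))) = 5*(-1) + c*(2*c) = -5 + 2*c²)
k(29)*w(-7) = (2*29/(-30 + 29))*(-5 + 2*(-7)²) = (2*29/(-1))*(-5 + 2*49) = (2*29*(-1))*(-5 + 98) = -58*93 = -5394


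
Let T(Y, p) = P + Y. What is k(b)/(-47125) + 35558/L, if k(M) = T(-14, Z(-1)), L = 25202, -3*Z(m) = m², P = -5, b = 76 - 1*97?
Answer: 838074794/593822125 ≈ 1.4113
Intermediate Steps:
b = -21 (b = 76 - 97 = -21)
Z(m) = -m²/3
T(Y, p) = -5 + Y
k(M) = -19 (k(M) = -5 - 14 = -19)
k(b)/(-47125) + 35558/L = -19/(-47125) + 35558/25202 = -19*(-1/47125) + 35558*(1/25202) = 19/47125 + 17779/12601 = 838074794/593822125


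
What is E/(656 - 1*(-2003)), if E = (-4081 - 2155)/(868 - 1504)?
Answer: 1559/422781 ≈ 0.0036875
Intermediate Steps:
E = 1559/159 (E = -6236/(-636) = -6236*(-1/636) = 1559/159 ≈ 9.8050)
E/(656 - 1*(-2003)) = 1559/(159*(656 - 1*(-2003))) = 1559/(159*(656 + 2003)) = (1559/159)/2659 = (1559/159)*(1/2659) = 1559/422781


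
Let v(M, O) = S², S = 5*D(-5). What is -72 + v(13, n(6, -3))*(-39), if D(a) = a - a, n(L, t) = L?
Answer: -72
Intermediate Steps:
D(a) = 0
S = 0 (S = 5*0 = 0)
v(M, O) = 0 (v(M, O) = 0² = 0)
-72 + v(13, n(6, -3))*(-39) = -72 + 0*(-39) = -72 + 0 = -72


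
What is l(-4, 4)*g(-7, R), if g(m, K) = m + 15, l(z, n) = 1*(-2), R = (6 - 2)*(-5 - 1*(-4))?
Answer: -16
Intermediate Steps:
R = -4 (R = 4*(-5 + 4) = 4*(-1) = -4)
l(z, n) = -2
g(m, K) = 15 + m
l(-4, 4)*g(-7, R) = -2*(15 - 7) = -2*8 = -16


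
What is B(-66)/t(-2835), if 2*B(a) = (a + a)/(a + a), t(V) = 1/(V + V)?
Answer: -2835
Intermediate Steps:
t(V) = 1/(2*V)
B(a) = ½ (B(a) = ((a + a)/(a + a))/2 = ((2*a)/((2*a)))/2 = ((2*a)*(1/(2*a)))/2 = (½)*1 = ½)
B(-66)/t(-2835) = 1/(2*(((½)/(-2835)))) = 1/(2*(((½)*(-1/2835)))) = 1/(2*(-1/5670)) = (½)*(-5670) = -2835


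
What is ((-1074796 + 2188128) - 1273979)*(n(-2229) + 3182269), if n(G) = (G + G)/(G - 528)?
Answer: -469813227352959/919 ≈ -5.1122e+11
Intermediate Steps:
n(G) = 2*G/(-528 + G) (n(G) = (2*G)/(-528 + G) = 2*G/(-528 + G))
((-1074796 + 2188128) - 1273979)*(n(-2229) + 3182269) = ((-1074796 + 2188128) - 1273979)*(2*(-2229)/(-528 - 2229) + 3182269) = (1113332 - 1273979)*(2*(-2229)/(-2757) + 3182269) = -160647*(2*(-2229)*(-1/2757) + 3182269) = -160647*(1486/919 + 3182269) = -160647*2924506697/919 = -469813227352959/919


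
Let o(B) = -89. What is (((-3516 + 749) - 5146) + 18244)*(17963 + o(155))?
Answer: 184656294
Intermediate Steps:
(((-3516 + 749) - 5146) + 18244)*(17963 + o(155)) = (((-3516 + 749) - 5146) + 18244)*(17963 - 89) = ((-2767 - 5146) + 18244)*17874 = (-7913 + 18244)*17874 = 10331*17874 = 184656294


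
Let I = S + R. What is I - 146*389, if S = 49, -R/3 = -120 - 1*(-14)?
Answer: -56427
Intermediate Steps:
R = 318 (R = -3*(-120 - 1*(-14)) = -3*(-120 + 14) = -3*(-106) = 318)
I = 367 (I = 49 + 318 = 367)
I - 146*389 = 367 - 146*389 = 367 - 56794 = -56427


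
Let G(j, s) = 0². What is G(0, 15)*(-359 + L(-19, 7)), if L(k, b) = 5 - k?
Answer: 0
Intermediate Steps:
G(j, s) = 0
G(0, 15)*(-359 + L(-19, 7)) = 0*(-359 + (5 - 1*(-19))) = 0*(-359 + (5 + 19)) = 0*(-359 + 24) = 0*(-335) = 0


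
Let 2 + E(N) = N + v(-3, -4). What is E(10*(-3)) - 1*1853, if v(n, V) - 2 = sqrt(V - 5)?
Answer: -1883 + 3*I ≈ -1883.0 + 3.0*I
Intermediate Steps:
v(n, V) = 2 + sqrt(-5 + V) (v(n, V) = 2 + sqrt(V - 5) = 2 + sqrt(-5 + V))
E(N) = N + 3*I (E(N) = -2 + (N + (2 + sqrt(-5 - 4))) = -2 + (N + (2 + sqrt(-9))) = -2 + (N + (2 + 3*I)) = -2 + (2 + N + 3*I) = N + 3*I)
E(10*(-3)) - 1*1853 = (10*(-3) + 3*I) - 1*1853 = (-30 + 3*I) - 1853 = -1883 + 3*I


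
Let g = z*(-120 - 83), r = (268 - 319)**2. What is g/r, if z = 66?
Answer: -4466/867 ≈ -5.1511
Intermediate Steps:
r = 2601 (r = (-51)**2 = 2601)
g = -13398 (g = 66*(-120 - 83) = 66*(-203) = -13398)
g/r = -13398/2601 = -13398*1/2601 = -4466/867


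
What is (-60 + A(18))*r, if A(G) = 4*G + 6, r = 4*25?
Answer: 1800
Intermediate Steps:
r = 100
A(G) = 6 + 4*G
(-60 + A(18))*r = (-60 + (6 + 4*18))*100 = (-60 + (6 + 72))*100 = (-60 + 78)*100 = 18*100 = 1800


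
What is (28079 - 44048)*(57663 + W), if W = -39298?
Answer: -293270685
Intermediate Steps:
(28079 - 44048)*(57663 + W) = (28079 - 44048)*(57663 - 39298) = -15969*18365 = -293270685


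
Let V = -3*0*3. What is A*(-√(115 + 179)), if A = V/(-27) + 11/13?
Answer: -77*√6/13 ≈ -14.509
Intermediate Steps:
V = 0 (V = 0*3 = 0)
A = 11/13 (A = 0/(-27) + 11/13 = 0*(-1/27) + 11*(1/13) = 0 + 11/13 = 11/13 ≈ 0.84615)
A*(-√(115 + 179)) = 11*(-√(115 + 179))/13 = 11*(-√294)/13 = 11*(-7*√6)/13 = -77*√6/13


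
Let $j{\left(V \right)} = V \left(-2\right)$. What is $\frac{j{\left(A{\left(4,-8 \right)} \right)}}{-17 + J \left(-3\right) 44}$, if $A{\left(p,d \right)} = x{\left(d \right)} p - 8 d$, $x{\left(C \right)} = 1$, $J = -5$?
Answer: $- \frac{136}{643} \approx -0.21151$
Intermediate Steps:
$A{\left(p,d \right)} = p - 8 d$ ($A{\left(p,d \right)} = 1 p - 8 d = p - 8 d$)
$j{\left(V \right)} = - 2 V$
$\frac{j{\left(A{\left(4,-8 \right)} \right)}}{-17 + J \left(-3\right) 44} = \frac{\left(-2\right) \left(4 - -64\right)}{-17 + \left(-5\right) \left(-3\right) 44} = \frac{\left(-2\right) \left(4 + 64\right)}{-17 + 15 \cdot 44} = \frac{\left(-2\right) 68}{-17 + 660} = - \frac{136}{643}$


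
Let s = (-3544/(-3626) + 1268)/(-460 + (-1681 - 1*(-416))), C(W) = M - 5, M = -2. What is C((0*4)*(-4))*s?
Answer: 2300656/446775 ≈ 5.1495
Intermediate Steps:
C(W) = -7 (C(W) = -2 - 5 = -7)
s = -2300656/3127425 (s = (-3544*(-1/3626) + 1268)/(-460 + (-1681 + 416)) = (1772/1813 + 1268)/(-460 - 1265) = (2300656/1813)/(-1725) = (2300656/1813)*(-1/1725) = -2300656/3127425 ≈ -0.73564)
C((0*4)*(-4))*s = -7*(-2300656/3127425) = 2300656/446775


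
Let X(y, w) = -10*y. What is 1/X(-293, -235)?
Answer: 1/2930 ≈ 0.00034130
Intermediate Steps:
1/X(-293, -235) = 1/(-10*(-293)) = 1/2930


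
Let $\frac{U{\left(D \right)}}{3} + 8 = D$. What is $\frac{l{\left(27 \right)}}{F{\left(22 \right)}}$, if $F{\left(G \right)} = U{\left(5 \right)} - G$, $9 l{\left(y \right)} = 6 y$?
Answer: $- \frac{18}{31} \approx -0.58065$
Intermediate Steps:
$l{\left(y \right)} = \frac{2 y}{3}$ ($l{\left(y \right)} = \frac{6 y}{9} = \frac{2 y}{3}$)
$U{\left(D \right)} = -24 + 3 D$
$F{\left(G \right)} = -9 - G$ ($F{\left(G \right)} = \left(-24 + 3 \cdot 5\right) - G = \left(-24 + 15\right) - G = -9 - G$)
$\frac{l{\left(27 \right)}}{F{\left(22 \right)}} = \frac{\frac{2}{3} \cdot 27}{-9 - 22} = \frac{18}{-9 - 22} = \frac{18}{-31} = 18 \left(- \frac{1}{31}\right) = - \frac{18}{31}$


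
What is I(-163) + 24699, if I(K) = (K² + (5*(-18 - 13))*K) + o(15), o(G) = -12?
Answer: 76521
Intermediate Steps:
I(K) = -12 + K² - 155*K (I(K) = (K² + (5*(-18 - 13))*K) - 12 = (K² + (5*(-31))*K) - 12 = (K² - 155*K) - 12 = -12 + K² - 155*K)
I(-163) + 24699 = (-12 + (-163)² - 155*(-163)) + 24699 = (-12 + 26569 + 25265) + 24699 = 51822 + 24699 = 76521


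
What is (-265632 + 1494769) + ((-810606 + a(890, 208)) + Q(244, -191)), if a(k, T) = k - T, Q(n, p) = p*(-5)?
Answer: 420168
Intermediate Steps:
Q(n, p) = -5*p
(-265632 + 1494769) + ((-810606 + a(890, 208)) + Q(244, -191)) = (-265632 + 1494769) + ((-810606 + (890 - 1*208)) - 5*(-191)) = 1229137 + ((-810606 + (890 - 208)) + 955) = 1229137 + ((-810606 + 682) + 955) = 1229137 + (-809924 + 955) = 1229137 - 808969 = 420168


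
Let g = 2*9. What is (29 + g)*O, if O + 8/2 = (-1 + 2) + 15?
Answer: 564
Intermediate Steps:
O = 12 (O = -4 + ((-1 + 2) + 15) = -4 + (1 + 15) = -4 + 16 = 12)
g = 18
(29 + g)*O = (29 + 18)*12 = 47*12 = 564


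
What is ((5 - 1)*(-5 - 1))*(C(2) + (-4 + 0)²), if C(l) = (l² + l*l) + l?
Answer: -624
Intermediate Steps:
C(l) = l + 2*l² (C(l) = (l² + l²) + l = 2*l² + l = l + 2*l²)
((5 - 1)*(-5 - 1))*(C(2) + (-4 + 0)²) = ((5 - 1)*(-5 - 1))*(2*(1 + 2*2) + (-4 + 0)²) = (4*(-6))*(2*(1 + 4) + (-4)²) = -24*(2*5 + 16) = -24*(10 + 16) = -24*26 = -624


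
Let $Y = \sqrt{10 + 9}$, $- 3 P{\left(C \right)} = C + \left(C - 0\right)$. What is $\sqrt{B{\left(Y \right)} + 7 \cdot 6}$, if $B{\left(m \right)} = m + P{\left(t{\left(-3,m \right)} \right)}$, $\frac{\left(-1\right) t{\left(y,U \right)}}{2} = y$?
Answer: $\sqrt{38 + \sqrt{19}} \approx 6.5084$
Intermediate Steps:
$t{\left(y,U \right)} = - 2 y$
$P{\left(C \right)} = - \frac{2 C}{3}$ ($P{\left(C \right)} = - \frac{C + \left(C - 0\right)}{3} = - \frac{C + \left(C + 0\right)}{3} = - \frac{C + C}{3} = - \frac{2 C}{3}$)
$Y = \sqrt{19} \approx 4.3589$
$B{\left(m \right)} = -4 + m$ ($B{\left(m \right)} = m - \frac{2 \left(\left(-2\right) \left(-3\right)\right)}{3} = m - 4 = -4 + m$)
$\sqrt{B{\left(Y \right)} + 7 \cdot 6} = \sqrt{\left(-4 + \sqrt{19}\right) + 7 \cdot 6} = \sqrt{\left(-4 + \sqrt{19}\right) + 42} = \sqrt{38 + \sqrt{19}}$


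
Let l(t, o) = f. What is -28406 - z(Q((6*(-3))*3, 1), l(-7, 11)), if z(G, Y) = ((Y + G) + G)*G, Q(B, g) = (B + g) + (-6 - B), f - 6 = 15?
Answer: -28351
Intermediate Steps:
f = 21 (f = 6 + 15 = 21)
l(t, o) = 21
Q(B, g) = -6 + g
z(G, Y) = G*(Y + 2*G) (z(G, Y) = ((G + Y) + G)*G = (Y + 2*G)*G = G*(Y + 2*G))
-28406 - z(Q((6*(-3))*3, 1), l(-7, 11)) = -28406 - (-6 + 1)*(21 + 2*(-6 + 1)) = -28406 - (-5)*(21 + 2*(-5)) = -28406 - (-5)*(21 - 10) = -28406 - (-5)*11 = -28406 - 1*(-55) = -28406 + 55 = -28351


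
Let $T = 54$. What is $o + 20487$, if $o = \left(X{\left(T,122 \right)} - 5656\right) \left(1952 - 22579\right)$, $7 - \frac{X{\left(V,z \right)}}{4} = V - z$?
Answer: $110498699$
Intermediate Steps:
$X{\left(V,z \right)} = 28 - 4 V + 4 z$ ($X{\left(V,z \right)} = 28 - 4 \left(V - z\right) = 28 - \left(- 4 z + 4 V\right) = 28 - 4 V + 4 z$)
$o = 110478212$ ($o = \left(\left(28 - 216 + 4 \cdot 122\right) - 5656\right) \left(1952 - 22579\right) = \left(\left(28 - 216 + 488\right) - 5656\right) \left(-20627\right) = \left(300 - 5656\right) \left(-20627\right) = \left(-5356\right) \left(-20627\right) = 110478212$)
$o + 20487 = 110478212 + 20487 = 110498699$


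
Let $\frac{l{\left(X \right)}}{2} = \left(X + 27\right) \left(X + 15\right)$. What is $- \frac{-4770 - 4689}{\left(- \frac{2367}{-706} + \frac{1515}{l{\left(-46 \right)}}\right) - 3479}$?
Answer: $- \frac{1966686903}{722378764} \approx -2.7225$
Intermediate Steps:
$l{\left(X \right)} = 2 \left(15 + X\right) \left(27 + X\right)$ ($l{\left(X \right)} = 2 \left(X + 27\right) \left(X + 15\right) = 2 \left(27 + X\right) \left(15 + X\right) = 2 \left(15 + X\right) \left(27 + X\right)$)
$- \frac{-4770 - 4689}{\left(- \frac{2367}{-706} + \frac{1515}{l{\left(-46 \right)}}\right) - 3479} = - \frac{-4770 - 4689}{\left(- \frac{2367}{-706} + \frac{1515}{810 + 2 \left(-46\right)^{2} + 84 \left(-46\right)}\right) - 3479} = - \frac{-9459}{\left(\left(-2367\right) \left(- \frac{1}{706}\right) + \frac{1515}{810 + 2 \cdot 2116 - 3864}\right) - 3479} = - \frac{-9459}{\left(\frac{2367}{706} + \frac{1515}{810 + 4232 - 3864}\right) - 3479} = - \frac{-9459}{\left(\frac{2367}{706} + \frac{1515}{1178}\right) - 3479} = - \frac{-9459}{\frac{964479}{207917} - 3479} = - \frac{-9459}{- \frac{722378764}{207917}} = - \frac{\left(-9459\right) \left(-207917\right)}{722378764} = \left(-1\right) \frac{1966686903}{722378764} = - \frac{1966686903}{722378764}$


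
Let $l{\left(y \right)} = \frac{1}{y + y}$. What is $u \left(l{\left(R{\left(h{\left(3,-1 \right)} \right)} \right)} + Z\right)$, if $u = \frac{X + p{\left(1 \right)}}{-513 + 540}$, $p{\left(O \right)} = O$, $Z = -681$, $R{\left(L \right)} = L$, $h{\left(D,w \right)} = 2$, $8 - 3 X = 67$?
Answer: $\frac{38122}{81} \approx 470.64$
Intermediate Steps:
$X = - \frac{59}{3}$ ($X = \frac{8}{3} - \frac{67}{3} = - \frac{59}{3} \approx -19.667$)
$u = - \frac{56}{81}$ ($u = \frac{- \frac{59}{3} + 1}{-513 + 540} = - \frac{56}{3 \cdot 27} = \left(- \frac{56}{3}\right) \frac{1}{27} = - \frac{56}{81} \approx -0.69136$)
$l{\left(y \right)} = \frac{1}{2 y}$
$u \left(l{\left(R{\left(h{\left(3,-1 \right)} \right)} \right)} + Z\right) = - \frac{56 \left(\frac{1}{2 \cdot 2} - 681\right)}{81} = - \frac{56 \left(\frac{1}{2} \cdot \frac{1}{2} - 681\right)}{81} = - \frac{56 \left(\frac{1}{4} - 681\right)}{81} = \left(- \frac{56}{81}\right) \left(- \frac{2723}{4}\right) = \frac{38122}{81}$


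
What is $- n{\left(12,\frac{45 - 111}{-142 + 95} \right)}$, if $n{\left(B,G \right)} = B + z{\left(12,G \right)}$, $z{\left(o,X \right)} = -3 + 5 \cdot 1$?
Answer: $-14$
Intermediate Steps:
$z{\left(o,X \right)} = 2$ ($z{\left(o,X \right)} = -3 + 5 = 2$)
$n{\left(B,G \right)} = 2 + B$ ($n{\left(B,G \right)} = B + 2 = 2 + B$)
$- n{\left(12,\frac{45 - 111}{-142 + 95} \right)} = - (2 + 12) = \left(-1\right) 14 = -14$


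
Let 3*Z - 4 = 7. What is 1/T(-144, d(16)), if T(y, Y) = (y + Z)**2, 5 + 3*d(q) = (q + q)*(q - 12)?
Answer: 9/177241 ≈ 5.0778e-5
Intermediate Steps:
Z = 11/3 (Z = 4/3 + (1/3)*7 = 4/3 + 7/3 = 11/3 ≈ 3.6667)
d(q) = -5/3 + 2*q*(-12 + q)/3 (d(q) = -5/3 + ((q + q)*(q - 12))/3 = -5/3 + ((2*q)*(-12 + q))/3 = -5/3 + (2*q*(-12 + q))/3 = -5/3 + 2*q*(-12 + q)/3)
T(y, Y) = (11/3 + y)**2 (T(y, Y) = (y + 11/3)**2 = (11/3 + y)**2)
1/T(-144, d(16)) = 1/((11 + 3*(-144))**2/9) = 1/((11 - 432)**2/9) = 1/((1/9)*(-421)**2) = 1/((1/9)*177241) = 1/(177241/9) = 9/177241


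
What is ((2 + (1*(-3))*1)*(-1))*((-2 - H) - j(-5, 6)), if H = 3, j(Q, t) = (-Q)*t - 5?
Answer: -30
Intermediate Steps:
j(Q, t) = -5 - Q*t (j(Q, t) = -Q*t - 5 = -5 - Q*t)
((2 + (1*(-3))*1)*(-1))*((-2 - H) - j(-5, 6)) = ((2 + (1*(-3))*1)*(-1))*((-2 - 1*3) - (-5 - 1*(-5)*6)) = ((2 - 3*1)*(-1))*((-2 - 3) - (-5 + 30)) = ((2 - 3)*(-1))*(-5 - 1*25) = (-1*(-1))*(-5 - 25) = 1*(-30) = -30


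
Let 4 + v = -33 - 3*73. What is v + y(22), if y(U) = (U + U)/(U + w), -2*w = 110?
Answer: -772/3 ≈ -257.33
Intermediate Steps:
w = -55 (w = -½*110 = -55)
y(U) = 2*U/(-55 + U) (y(U) = (U + U)/(U - 55) = (2*U)/(-55 + U) = 2*U/(-55 + U))
v = -256 (v = -4 + (-33 - 3*73) = -4 + (-33 - 219) = -4 - 252 = -256)
v + y(22) = -256 + 2*22/(-55 + 22) = -256 + 2*22/(-33) = -256 + 2*22*(-1/33) = -256 - 4/3 = -772/3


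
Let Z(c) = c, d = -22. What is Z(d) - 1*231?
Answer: -253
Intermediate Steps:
Z(d) - 1*231 = -22 - 1*231 = -22 - 231 = -253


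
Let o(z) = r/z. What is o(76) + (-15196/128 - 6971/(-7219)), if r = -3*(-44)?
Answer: -509213007/4389152 ≈ -116.02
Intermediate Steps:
r = 132
o(z) = 132/z
o(76) + (-15196/128 - 6971/(-7219)) = 132/76 + (-15196/128 - 6971/(-7219)) = 132*(1/76) + (-15196*1/128 - 6971*(-1/7219)) = 33/19 + (-3799/32 + 6971/7219) = 33/19 - 27201909/231008 = -509213007/4389152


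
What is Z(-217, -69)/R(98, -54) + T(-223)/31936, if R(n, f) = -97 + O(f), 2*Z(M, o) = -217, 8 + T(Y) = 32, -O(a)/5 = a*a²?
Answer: 1928537/3142594216 ≈ 0.00061368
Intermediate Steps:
O(a) = -5*a³ (O(a) = -5*a*a² = -5*a³)
T(Y) = 24 (T(Y) = -8 + 32 = 24)
Z(M, o) = -217/2 (Z(M, o) = (½)*(-217) = -217/2)
R(n, f) = -97 - 5*f³
Z(-217, -69)/R(98, -54) + T(-223)/31936 = -217/(2*(-97 - 5*(-54)³)) + 24/31936 = -217/(2*(-97 - 5*(-157464))) + 24*(1/31936) = -217/(2*(-97 + 787320)) + 3/3992 = -217/2/787223 + 3/3992 = -217/2*1/787223 + 3/3992 = -217/1574446 + 3/3992 = 1928537/3142594216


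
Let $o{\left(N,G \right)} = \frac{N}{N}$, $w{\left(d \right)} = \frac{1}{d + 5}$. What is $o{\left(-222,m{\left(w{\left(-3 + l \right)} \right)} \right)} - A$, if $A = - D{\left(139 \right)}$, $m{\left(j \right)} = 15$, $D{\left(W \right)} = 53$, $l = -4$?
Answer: $54$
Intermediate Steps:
$w{\left(d \right)} = \frac{1}{5 + d}$
$o{\left(N,G \right)} = 1$
$A = -53$ ($A = \left(-1\right) 53 = -53$)
$o{\left(-222,m{\left(w{\left(-3 + l \right)} \right)} \right)} - A = 1 - -53 = 1 + 53 = 54$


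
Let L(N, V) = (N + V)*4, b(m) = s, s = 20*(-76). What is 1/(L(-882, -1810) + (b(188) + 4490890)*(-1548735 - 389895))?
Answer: -1/8703227373868 ≈ -1.1490e-13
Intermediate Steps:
s = -1520
b(m) = -1520
L(N, V) = 4*N + 4*V
1/(L(-882, -1810) + (b(188) + 4490890)*(-1548735 - 389895)) = 1/((4*(-882) + 4*(-1810)) + (-1520 + 4490890)*(-1548735 - 389895)) = 1/((-3528 - 7240) + 4489370*(-1938630)) = 1/(-10768 - 8703227363100) = 1/(-8703227373868) = -1/8703227373868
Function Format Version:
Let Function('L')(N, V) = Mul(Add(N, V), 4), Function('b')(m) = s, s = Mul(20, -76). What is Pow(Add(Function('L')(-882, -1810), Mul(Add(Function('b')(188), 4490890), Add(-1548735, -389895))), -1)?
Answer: Rational(-1, 8703227373868) ≈ -1.1490e-13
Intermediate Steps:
s = -1520
Function('b')(m) = -1520
Function('L')(N, V) = Add(Mul(4, N), Mul(4, V))
Pow(Add(Function('L')(-882, -1810), Mul(Add(Function('b')(188), 4490890), Add(-1548735, -389895))), -1) = Pow(Add(Add(Mul(4, -882), Mul(4, -1810)), Mul(Add(-1520, 4490890), Add(-1548735, -389895))), -1) = Pow(Add(Add(-3528, -7240), Mul(4489370, -1938630)), -1) = Pow(Add(-10768, -8703227363100), -1) = Pow(-8703227373868, -1) = Rational(-1, 8703227373868)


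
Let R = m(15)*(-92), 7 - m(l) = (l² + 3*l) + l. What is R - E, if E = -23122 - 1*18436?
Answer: 67134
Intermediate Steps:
E = -41558 (E = -23122 - 18436 = -41558)
m(l) = 7 - l² - 4*l (m(l) = 7 - ((l² + 3*l) + l) = 7 - (l² + 4*l) = 7 + (-l² - 4*l) = 7 - l² - 4*l)
R = 25576 (R = (7 - 1*15² - 4*15)*(-92) = (7 - 1*225 - 60)*(-92) = (7 - 225 - 60)*(-92) = -278*(-92) = 25576)
R - E = 25576 - 1*(-41558) = 25576 + 41558 = 67134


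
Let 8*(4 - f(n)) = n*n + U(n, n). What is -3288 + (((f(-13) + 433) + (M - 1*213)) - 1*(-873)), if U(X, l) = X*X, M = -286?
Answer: -10077/4 ≈ -2519.3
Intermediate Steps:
U(X, l) = X**2
f(n) = 4 - n**2/4 (f(n) = 4 - (n*n + n**2)/8 = 4 - (n**2 + n**2)/8 = 4 - n**2/4)
-3288 + (((f(-13) + 433) + (M - 1*213)) - 1*(-873)) = -3288 + ((((4 - 1/4*(-13)**2) + 433) + (-286 - 1*213)) - 1*(-873)) = -3288 + ((((4 - 1/4*169) + 433) + (-286 - 213)) + 873) = -3288 + ((((4 - 169/4) + 433) - 499) + 873) = -3288 + (((-153/4 + 433) - 499) + 873) = -3288 + ((1579/4 - 499) + 873) = -3288 + (-417/4 + 873) = -3288 + 3075/4 = -10077/4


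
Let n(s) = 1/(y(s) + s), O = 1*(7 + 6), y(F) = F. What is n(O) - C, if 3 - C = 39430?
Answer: 1025103/26 ≈ 39427.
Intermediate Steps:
C = -39427 (C = 3 - 1*39430 = 3 - 39430 = -39427)
O = 13 (O = 1*13 = 13)
n(s) = 1/(2*s) (n(s) = 1/(s + s) = 1/(2*s))
n(O) - C = (½)/13 - 1*(-39427) = (½)*(1/13) + 39427 = 1/26 + 39427 = 1025103/26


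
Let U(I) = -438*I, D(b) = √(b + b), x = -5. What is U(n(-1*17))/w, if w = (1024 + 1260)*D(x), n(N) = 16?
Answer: 876*I*√10/2855 ≈ 0.97028*I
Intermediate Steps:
D(b) = √2*√b (D(b) = √(2*b) = √2*√b)
w = 2284*I*√10 (w = (1024 + 1260)*(√2*√(-5)) = 2284*(√2*(I*√5)) = 2284*(I*√10) = 2284*I*√10 ≈ 7222.6*I)
U(n(-1*17))/w = (-438*16)/((2284*I*√10)) = -(-876)*I*√10/2855 = 876*I*√10/2855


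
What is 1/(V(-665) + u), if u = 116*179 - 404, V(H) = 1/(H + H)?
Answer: 1330/27078799 ≈ 4.9116e-5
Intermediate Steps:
V(H) = 1/(2*H)
u = 20360 (u = 20764 - 404 = 20360)
1/(V(-665) + u) = 1/((½)/(-665) + 20360) = 1/((½)*(-1/665) + 20360) = 1/(-1/1330 + 20360) = 1/(27078799/1330) = 1330/27078799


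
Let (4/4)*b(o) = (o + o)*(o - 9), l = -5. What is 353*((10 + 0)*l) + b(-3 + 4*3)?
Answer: -17650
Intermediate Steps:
b(o) = 2*o*(-9 + o) (b(o) = (o + o)*(o - 9) = (2*o)*(-9 + o) = 2*o*(-9 + o))
353*((10 + 0)*l) + b(-3 + 4*3) = 353*((10 + 0)*(-5)) + 2*(-3 + 4*3)*(-9 + (-3 + 4*3)) = 353*(10*(-5)) + 2*(-3 + 12)*(-9 + (-3 + 12)) = 353*(-50) + 2*9*(-9 + 9) = -17650 + 2*9*0 = -17650 + 0 = -17650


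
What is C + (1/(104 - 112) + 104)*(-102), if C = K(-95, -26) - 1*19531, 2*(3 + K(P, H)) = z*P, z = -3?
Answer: -119947/4 ≈ -29987.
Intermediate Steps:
K(P, H) = -3 - 3*P/2 (K(P, H) = -3 + (-3*P)/2 = -3 - 3*P/2)
C = -38783/2 (C = (-3 - 3/2*(-95)) - 1*19531 = (-3 + 285/2) - 19531 = 279/2 - 19531 = -38783/2 ≈ -19392.)
C + (1/(104 - 112) + 104)*(-102) = -38783/2 + (1/(104 - 112) + 104)*(-102) = -38783/2 + (1/(-8) + 104)*(-102) = -38783/2 + (-1/8 + 104)*(-102) = -38783/2 + (831/8)*(-102) = -38783/2 - 42381/4 = -119947/4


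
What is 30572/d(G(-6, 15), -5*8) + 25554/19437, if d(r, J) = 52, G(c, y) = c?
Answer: 49629731/84227 ≈ 589.24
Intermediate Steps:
30572/d(G(-6, 15), -5*8) + 25554/19437 = 30572/52 + 25554/19437 = 30572*(1/52) + 25554*(1/19437) = 7643/13 + 8518/6479 = 49629731/84227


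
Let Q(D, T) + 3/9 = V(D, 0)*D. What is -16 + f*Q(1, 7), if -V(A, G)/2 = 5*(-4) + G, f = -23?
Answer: -2785/3 ≈ -928.33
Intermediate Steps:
V(A, G) = 40 - 2*G (V(A, G) = -2*(5*(-4) + G) = -2*(-20 + G) = 40 - 2*G)
Q(D, T) = -⅓ + 40*D (Q(D, T) = -⅓ + (40 - 2*0)*D = -⅓ + (40 + 0)*D = -⅓ + 40*D)
-16 + f*Q(1, 7) = -16 - 23*(-⅓ + 40*1) = -16 - 23*(-⅓ + 40) = -16 - 23*119/3 = -16 - 2737/3 = -2785/3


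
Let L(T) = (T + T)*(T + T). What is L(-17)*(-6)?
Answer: -6936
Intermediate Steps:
L(T) = 4*T² (L(T) = (2*T)*(2*T) = 4*T²)
L(-17)*(-6) = (4*(-17)²)*(-6) = (4*289)*(-6) = 1156*(-6) = -6936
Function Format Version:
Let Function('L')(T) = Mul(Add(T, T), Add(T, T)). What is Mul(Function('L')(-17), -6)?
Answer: -6936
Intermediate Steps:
Function('L')(T) = Mul(4, Pow(T, 2)) (Function('L')(T) = Mul(Mul(2, T), Mul(2, T)) = Mul(4, Pow(T, 2)))
Mul(Function('L')(-17), -6) = Mul(Mul(4, Pow(-17, 2)), -6) = Mul(Mul(4, 289), -6) = Mul(1156, -6) = -6936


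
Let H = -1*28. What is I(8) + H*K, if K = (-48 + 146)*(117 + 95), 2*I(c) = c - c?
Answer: -581728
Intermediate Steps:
I(c) = 0 (I(c) = (c - c)/2 = (½)*0 = 0)
H = -28
K = 20776 (K = 98*212 = 20776)
I(8) + H*K = 0 - 28*20776 = 0 - 581728 = -581728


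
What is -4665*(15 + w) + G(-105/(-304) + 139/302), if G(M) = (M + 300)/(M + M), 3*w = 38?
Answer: -9532613607/73966 ≈ -1.2888e+5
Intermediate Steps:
w = 38/3 (w = (⅓)*38 = 38/3 ≈ 12.667)
G(M) = (300 + M)/(2*M) (G(M) = (300 + M)/((2*M)) = (300 + M)*(1/(2*M)) = (300 + M)/(2*M))
-4665*(15 + w) + G(-105/(-304) + 139/302) = -4665*(15 + 38/3) + (300 + (-105/(-304) + 139/302))/(2*(-105/(-304) + 139/302)) = -4665*83/3 + (300 + (-105*(-1/304) + 139*(1/302)))/(2*(-105*(-1/304) + 139*(1/302))) = -129065 + (300 + (105/304 + 139/302))/(2*(105/304 + 139/302)) = -129065 + (300 + 36983/45904)/(2*(36983/45904)) = -129065 + (½)*(45904/36983)*(13808183/45904) = -129065 + 13808183/73966 = -9532613607/73966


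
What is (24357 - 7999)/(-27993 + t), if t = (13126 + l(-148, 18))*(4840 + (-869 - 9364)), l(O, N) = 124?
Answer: -16358/71485243 ≈ -0.00022883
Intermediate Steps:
t = -71457250 (t = (13126 + 124)*(4840 + (-869 - 9364)) = 13250*(4840 - 10233) = 13250*(-5393) = -71457250)
(24357 - 7999)/(-27993 + t) = (24357 - 7999)/(-27993 - 71457250) = 16358/(-71485243) = 16358*(-1/71485243) = -16358/71485243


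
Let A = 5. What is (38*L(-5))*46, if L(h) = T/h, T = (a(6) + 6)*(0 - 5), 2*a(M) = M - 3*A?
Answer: 2622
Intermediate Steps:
a(M) = -15/2 + M/2 (a(M) = (M - 3*5)/2 = (M - 15)/2 = (-15 + M)/2 = -15/2 + M/2)
T = -15/2 (T = ((-15/2 + (½)*6) + 6)*(0 - 5) = ((-15/2 + 3) + 6)*(-5) = (-9/2 + 6)*(-5) = (3/2)*(-5) = -15/2 ≈ -7.5000)
L(h) = -15/(2*h)
(38*L(-5))*46 = (38*(-15/2/(-5)))*46 = (38*(-15/2*(-⅕)))*46 = (38*(3/2))*46 = 57*46 = 2622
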